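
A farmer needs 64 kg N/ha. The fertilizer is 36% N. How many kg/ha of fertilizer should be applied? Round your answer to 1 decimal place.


Step 1: Fertilizer rate = target N / (N content / 100)
Step 2: Rate = 64 / (36 / 100)
Step 3: Rate = 64 / 0.36
Step 4: Rate = 177.8 kg/ha

177.8


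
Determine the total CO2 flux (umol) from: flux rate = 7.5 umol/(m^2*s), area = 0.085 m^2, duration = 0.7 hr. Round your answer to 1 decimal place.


Step 1: Convert time to seconds: 0.7 hr * 3600 = 2520.0 s
Step 2: Total = flux * area * time_s
Step 3: Total = 7.5 * 0.085 * 2520.0
Step 4: Total = 1606.5 umol

1606.5


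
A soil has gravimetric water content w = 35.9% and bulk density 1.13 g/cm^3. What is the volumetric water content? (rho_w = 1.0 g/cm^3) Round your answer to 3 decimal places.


Step 1: theta = (w / 100) * BD / rho_w
Step 2: theta = (35.9 / 100) * 1.13 / 1.0
Step 3: theta = 0.359 * 1.13
Step 4: theta = 0.406

0.406


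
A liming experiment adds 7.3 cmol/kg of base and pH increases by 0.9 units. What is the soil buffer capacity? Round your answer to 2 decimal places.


Step 1: BC = change in base / change in pH
Step 2: BC = 7.3 / 0.9
Step 3: BC = 8.11 cmol/(kg*pH unit)

8.11


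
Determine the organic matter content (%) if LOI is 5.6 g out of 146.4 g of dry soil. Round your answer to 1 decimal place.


Step 1: OM% = 100 * LOI / sample mass
Step 2: OM = 100 * 5.6 / 146.4
Step 3: OM = 3.8%

3.8


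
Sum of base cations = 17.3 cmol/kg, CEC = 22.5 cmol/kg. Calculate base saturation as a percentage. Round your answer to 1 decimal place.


Step 1: BS = 100 * (sum of bases) / CEC
Step 2: BS = 100 * 17.3 / 22.5
Step 3: BS = 76.9%

76.9


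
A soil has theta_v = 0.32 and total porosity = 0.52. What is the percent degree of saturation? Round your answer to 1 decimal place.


Step 1: S = 100 * theta_v / n
Step 2: S = 100 * 0.32 / 0.52
Step 3: S = 61.5%

61.5


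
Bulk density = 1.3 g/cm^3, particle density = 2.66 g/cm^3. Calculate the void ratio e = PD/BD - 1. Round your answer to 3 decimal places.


Step 1: e = PD / BD - 1
Step 2: e = 2.66 / 1.3 - 1
Step 3: e = 2.04615 - 1
Step 4: e = 1.046

1.046


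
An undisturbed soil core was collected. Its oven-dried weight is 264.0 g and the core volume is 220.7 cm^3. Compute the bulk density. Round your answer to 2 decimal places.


Step 1: Identify the formula: BD = dry mass / volume
Step 2: Substitute values: BD = 264.0 / 220.7
Step 3: BD = 1.2 g/cm^3

1.2


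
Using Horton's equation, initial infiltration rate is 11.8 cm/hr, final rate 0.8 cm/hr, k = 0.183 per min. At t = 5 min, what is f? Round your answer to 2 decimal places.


Step 1: f = fc + (f0 - fc) * exp(-k * t)
Step 2: exp(-0.183 * 5) = 0.400517
Step 3: f = 0.8 + (11.8 - 0.8) * 0.400517
Step 4: f = 0.8 + 11.0 * 0.400517
Step 5: f = 5.21 cm/hr

5.21


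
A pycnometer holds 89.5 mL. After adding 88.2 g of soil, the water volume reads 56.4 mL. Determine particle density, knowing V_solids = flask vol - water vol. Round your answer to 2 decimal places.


Step 1: Volume of solids = flask volume - water volume with soil
Step 2: V_solids = 89.5 - 56.4 = 33.1 mL
Step 3: Particle density = mass / V_solids = 88.2 / 33.1 = 2.66 g/cm^3

2.66


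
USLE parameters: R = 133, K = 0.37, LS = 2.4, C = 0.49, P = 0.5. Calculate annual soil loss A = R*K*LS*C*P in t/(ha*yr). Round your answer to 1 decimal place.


Step 1: A = R * K * LS * C * P
Step 2: R * K = 133 * 0.37 = 49.21
Step 3: (R*K) * LS = 49.21 * 2.4 = 118.104
Step 4: * C * P = 118.104 * 0.49 * 0.5 = 28.9
Step 5: A = 28.9 t/(ha*yr)

28.9


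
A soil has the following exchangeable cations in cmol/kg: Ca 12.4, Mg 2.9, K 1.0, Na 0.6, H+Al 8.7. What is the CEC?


Step 1: CEC = Ca + Mg + K + Na + (H+Al)
Step 2: CEC = 12.4 + 2.9 + 1.0 + 0.6 + 8.7
Step 3: CEC = 25.6 cmol/kg

25.6


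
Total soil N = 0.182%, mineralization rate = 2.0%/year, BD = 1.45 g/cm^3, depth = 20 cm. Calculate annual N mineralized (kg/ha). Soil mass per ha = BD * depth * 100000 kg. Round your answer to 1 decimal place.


Step 1: Soil mass per ha = BD * depth * 100000 = 1.45 * 20 * 100000 = 2900000 kg
Step 2: Total N pool = soil mass * N%/100 = 2900000 * 0.182/100 = 5278.0 kg/ha
Step 3: N mineralized = N pool * rate%/100 = 5278.0 * 2.0/100 = 105.6 kg/ha/yr

105.6


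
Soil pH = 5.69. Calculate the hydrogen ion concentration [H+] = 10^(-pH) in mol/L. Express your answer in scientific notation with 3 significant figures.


Step 1: [H+] = 10^(-pH)
Step 2: [H+] = 10^(-5.69)
Step 3: [H+] = 2.04e-06 mol/L

2.04e-06


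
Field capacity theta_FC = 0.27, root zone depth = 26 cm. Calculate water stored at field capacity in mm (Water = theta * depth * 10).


Step 1: Water (mm) = theta_FC * depth (cm) * 10
Step 2: Water = 0.27 * 26 * 10
Step 3: Water = 70.2 mm

70.2


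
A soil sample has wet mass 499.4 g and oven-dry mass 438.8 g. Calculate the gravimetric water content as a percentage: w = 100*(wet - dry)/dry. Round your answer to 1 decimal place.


Step 1: Water mass = wet - dry = 499.4 - 438.8 = 60.6 g
Step 2: w = 100 * water mass / dry mass
Step 3: w = 100 * 60.6 / 438.8 = 13.8%

13.8


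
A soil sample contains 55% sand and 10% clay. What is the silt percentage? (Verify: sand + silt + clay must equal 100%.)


Step 1: sand + silt + clay = 100%
Step 2: silt = 100 - sand - clay
Step 3: silt = 100 - 55 - 10
Step 4: silt = 35%

35


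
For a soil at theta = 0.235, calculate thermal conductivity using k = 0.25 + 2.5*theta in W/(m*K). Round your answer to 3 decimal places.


Step 1: k = 0.25 + 2.5 * theta
Step 2: k = 0.25 + 2.5 * 0.235
Step 3: k = 0.25 + 0.588
Step 4: k = 0.838 W/(m*K)

0.838


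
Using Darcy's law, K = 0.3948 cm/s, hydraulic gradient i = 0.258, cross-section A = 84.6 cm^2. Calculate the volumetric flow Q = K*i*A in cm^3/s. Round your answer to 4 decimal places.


Step 1: Apply Darcy's law: Q = K * i * A
Step 2: Q = 0.3948 * 0.258 * 84.6
Step 3: Q = 8.6172 cm^3/s

8.6172


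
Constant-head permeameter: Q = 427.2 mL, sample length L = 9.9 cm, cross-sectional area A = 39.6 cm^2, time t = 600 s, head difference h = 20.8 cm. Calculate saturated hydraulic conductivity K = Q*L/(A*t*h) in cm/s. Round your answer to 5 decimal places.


Step 1: K = Q * L / (A * t * h)
Step 2: Numerator = 427.2 * 9.9 = 4229.28
Step 3: Denominator = 39.6 * 600 * 20.8 = 494208.0
Step 4: K = 4229.28 / 494208.0 = 0.00856 cm/s

0.00856


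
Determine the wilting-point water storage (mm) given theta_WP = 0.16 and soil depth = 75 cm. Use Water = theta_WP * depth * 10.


Step 1: Water (mm) = theta_WP * depth * 10
Step 2: Water = 0.16 * 75 * 10
Step 3: Water = 120.0 mm

120.0


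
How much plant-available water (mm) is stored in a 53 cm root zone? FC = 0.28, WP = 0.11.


Step 1: Available water = (FC - WP) * depth * 10
Step 2: AW = (0.28 - 0.11) * 53 * 10
Step 3: AW = 0.17 * 53 * 10
Step 4: AW = 90.1 mm

90.1


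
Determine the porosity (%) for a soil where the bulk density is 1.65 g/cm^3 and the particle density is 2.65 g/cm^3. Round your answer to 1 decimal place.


Step 1: Formula: n = 100 * (1 - BD / PD)
Step 2: n = 100 * (1 - 1.65 / 2.65)
Step 3: n = 100 * (1 - 0.62264)
Step 4: n = 37.7%

37.7


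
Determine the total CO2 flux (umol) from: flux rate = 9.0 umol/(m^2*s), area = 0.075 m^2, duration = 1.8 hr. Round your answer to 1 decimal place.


Step 1: Convert time to seconds: 1.8 hr * 3600 = 6480.0 s
Step 2: Total = flux * area * time_s
Step 3: Total = 9.0 * 0.075 * 6480.0
Step 4: Total = 4374.0 umol

4374.0


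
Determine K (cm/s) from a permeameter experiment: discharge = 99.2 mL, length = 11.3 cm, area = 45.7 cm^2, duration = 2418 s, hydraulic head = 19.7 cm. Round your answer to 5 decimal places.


Step 1: K = Q * L / (A * t * h)
Step 2: Numerator = 99.2 * 11.3 = 1120.96
Step 3: Denominator = 45.7 * 2418 * 19.7 = 2176901.22
Step 4: K = 1120.96 / 2176901.22 = 0.00051 cm/s

0.00051


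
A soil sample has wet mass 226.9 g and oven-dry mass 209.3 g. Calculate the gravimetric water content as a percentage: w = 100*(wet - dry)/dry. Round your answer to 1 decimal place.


Step 1: Water mass = wet - dry = 226.9 - 209.3 = 17.6 g
Step 2: w = 100 * water mass / dry mass
Step 3: w = 100 * 17.6 / 209.3 = 8.4%

8.4


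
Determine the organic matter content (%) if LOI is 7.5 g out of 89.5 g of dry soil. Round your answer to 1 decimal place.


Step 1: OM% = 100 * LOI / sample mass
Step 2: OM = 100 * 7.5 / 89.5
Step 3: OM = 8.4%

8.4


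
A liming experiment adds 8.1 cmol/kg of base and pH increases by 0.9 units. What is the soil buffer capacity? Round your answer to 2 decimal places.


Step 1: BC = change in base / change in pH
Step 2: BC = 8.1 / 0.9
Step 3: BC = 9.0 cmol/(kg*pH unit)

9.0


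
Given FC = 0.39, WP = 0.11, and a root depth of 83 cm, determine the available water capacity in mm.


Step 1: Available water = (FC - WP) * depth * 10
Step 2: AW = (0.39 - 0.11) * 83 * 10
Step 3: AW = 0.28 * 83 * 10
Step 4: AW = 232.4 mm

232.4


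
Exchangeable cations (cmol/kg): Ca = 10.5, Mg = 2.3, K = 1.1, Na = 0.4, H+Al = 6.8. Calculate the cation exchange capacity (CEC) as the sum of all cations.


Step 1: CEC = Ca + Mg + K + Na + (H+Al)
Step 2: CEC = 10.5 + 2.3 + 1.1 + 0.4 + 6.8
Step 3: CEC = 21.1 cmol/kg

21.1


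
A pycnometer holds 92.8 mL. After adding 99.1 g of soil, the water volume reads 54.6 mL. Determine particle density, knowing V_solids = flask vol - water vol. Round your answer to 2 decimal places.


Step 1: Volume of solids = flask volume - water volume with soil
Step 2: V_solids = 92.8 - 54.6 = 38.2 mL
Step 3: Particle density = mass / V_solids = 99.1 / 38.2 = 2.59 g/cm^3

2.59


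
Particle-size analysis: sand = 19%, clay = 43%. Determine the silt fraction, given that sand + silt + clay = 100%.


Step 1: sand + silt + clay = 100%
Step 2: silt = 100 - sand - clay
Step 3: silt = 100 - 19 - 43
Step 4: silt = 38%

38


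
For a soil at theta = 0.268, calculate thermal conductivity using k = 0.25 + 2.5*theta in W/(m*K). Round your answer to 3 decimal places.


Step 1: k = 0.25 + 2.5 * theta
Step 2: k = 0.25 + 2.5 * 0.268
Step 3: k = 0.25 + 0.67
Step 4: k = 0.92 W/(m*K)

0.92


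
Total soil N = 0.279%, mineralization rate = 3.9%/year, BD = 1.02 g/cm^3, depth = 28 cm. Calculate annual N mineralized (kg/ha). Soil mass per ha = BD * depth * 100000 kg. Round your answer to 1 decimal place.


Step 1: Soil mass per ha = BD * depth * 100000 = 1.02 * 28 * 100000 = 2856000 kg
Step 2: Total N pool = soil mass * N%/100 = 2856000 * 0.279/100 = 7968.24 kg/ha
Step 3: N mineralized = N pool * rate%/100 = 7968.24 * 3.9/100 = 310.8 kg/ha/yr

310.8


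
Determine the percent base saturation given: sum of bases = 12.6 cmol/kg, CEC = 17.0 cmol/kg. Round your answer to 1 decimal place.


Step 1: BS = 100 * (sum of bases) / CEC
Step 2: BS = 100 * 12.6 / 17.0
Step 3: BS = 74.1%

74.1


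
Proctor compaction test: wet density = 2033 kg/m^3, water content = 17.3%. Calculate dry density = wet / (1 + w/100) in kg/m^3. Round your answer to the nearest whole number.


Step 1: Dry density = wet density / (1 + w/100)
Step 2: Dry density = 2033 / (1 + 17.3/100)
Step 3: Dry density = 2033 / 1.173
Step 4: Dry density = 1733 kg/m^3

1733


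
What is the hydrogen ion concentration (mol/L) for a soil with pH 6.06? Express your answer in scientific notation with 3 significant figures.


Step 1: [H+] = 10^(-pH)
Step 2: [H+] = 10^(-6.06)
Step 3: [H+] = 8.71e-07 mol/L

8.71e-07


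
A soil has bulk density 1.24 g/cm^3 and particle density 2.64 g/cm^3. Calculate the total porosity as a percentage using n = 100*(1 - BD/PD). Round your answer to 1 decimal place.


Step 1: Formula: n = 100 * (1 - BD / PD)
Step 2: n = 100 * (1 - 1.24 / 2.64)
Step 3: n = 100 * (1 - 0.4697)
Step 4: n = 53.0%

53.0


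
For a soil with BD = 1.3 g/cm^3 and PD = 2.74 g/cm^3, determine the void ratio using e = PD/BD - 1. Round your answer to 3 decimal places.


Step 1: e = PD / BD - 1
Step 2: e = 2.74 / 1.3 - 1
Step 3: e = 2.10769 - 1
Step 4: e = 1.108

1.108


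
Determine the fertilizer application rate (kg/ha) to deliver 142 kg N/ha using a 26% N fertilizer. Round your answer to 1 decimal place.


Step 1: Fertilizer rate = target N / (N content / 100)
Step 2: Rate = 142 / (26 / 100)
Step 3: Rate = 142 / 0.26
Step 4: Rate = 546.2 kg/ha

546.2


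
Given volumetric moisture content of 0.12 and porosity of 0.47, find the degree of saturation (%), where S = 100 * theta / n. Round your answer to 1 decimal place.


Step 1: S = 100 * theta_v / n
Step 2: S = 100 * 0.12 / 0.47
Step 3: S = 25.5%

25.5


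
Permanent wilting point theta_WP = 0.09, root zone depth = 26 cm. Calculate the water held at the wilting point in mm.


Step 1: Water (mm) = theta_WP * depth * 10
Step 2: Water = 0.09 * 26 * 10
Step 3: Water = 23.4 mm

23.4


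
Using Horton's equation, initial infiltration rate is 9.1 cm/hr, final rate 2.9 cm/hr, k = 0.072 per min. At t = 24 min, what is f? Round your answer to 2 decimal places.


Step 1: f = fc + (f0 - fc) * exp(-k * t)
Step 2: exp(-0.072 * 24) = 0.177639
Step 3: f = 2.9 + (9.1 - 2.9) * 0.177639
Step 4: f = 2.9 + 6.2 * 0.177639
Step 5: f = 4.0 cm/hr

4.0


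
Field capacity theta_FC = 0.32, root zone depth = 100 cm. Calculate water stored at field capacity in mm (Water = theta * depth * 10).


Step 1: Water (mm) = theta_FC * depth (cm) * 10
Step 2: Water = 0.32 * 100 * 10
Step 3: Water = 320.0 mm

320.0


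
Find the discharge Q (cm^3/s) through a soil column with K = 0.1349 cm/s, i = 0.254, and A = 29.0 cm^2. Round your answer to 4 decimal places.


Step 1: Apply Darcy's law: Q = K * i * A
Step 2: Q = 0.1349 * 0.254 * 29.0
Step 3: Q = 0.9937 cm^3/s

0.9937


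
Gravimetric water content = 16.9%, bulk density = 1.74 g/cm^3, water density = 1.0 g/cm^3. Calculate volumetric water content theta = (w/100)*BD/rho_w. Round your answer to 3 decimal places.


Step 1: theta = (w / 100) * BD / rho_w
Step 2: theta = (16.9 / 100) * 1.74 / 1.0
Step 3: theta = 0.169 * 1.74
Step 4: theta = 0.294

0.294


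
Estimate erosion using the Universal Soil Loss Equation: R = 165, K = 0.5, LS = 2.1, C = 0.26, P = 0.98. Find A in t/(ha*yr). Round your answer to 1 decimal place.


Step 1: A = R * K * LS * C * P
Step 2: R * K = 165 * 0.5 = 82.5
Step 3: (R*K) * LS = 82.5 * 2.1 = 173.25
Step 4: * C * P = 173.25 * 0.26 * 0.98 = 44.1
Step 5: A = 44.1 t/(ha*yr)

44.1


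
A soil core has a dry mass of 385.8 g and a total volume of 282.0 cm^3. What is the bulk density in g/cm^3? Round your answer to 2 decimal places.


Step 1: Identify the formula: BD = dry mass / volume
Step 2: Substitute values: BD = 385.8 / 282.0
Step 3: BD = 1.37 g/cm^3

1.37


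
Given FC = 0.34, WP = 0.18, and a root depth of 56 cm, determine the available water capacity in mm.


Step 1: Available water = (FC - WP) * depth * 10
Step 2: AW = (0.34 - 0.18) * 56 * 10
Step 3: AW = 0.16 * 56 * 10
Step 4: AW = 89.6 mm

89.6


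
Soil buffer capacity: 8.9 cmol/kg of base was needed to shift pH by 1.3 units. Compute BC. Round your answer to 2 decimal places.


Step 1: BC = change in base / change in pH
Step 2: BC = 8.9 / 1.3
Step 3: BC = 6.85 cmol/(kg*pH unit)

6.85


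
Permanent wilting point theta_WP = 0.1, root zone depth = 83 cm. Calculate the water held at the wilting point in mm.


Step 1: Water (mm) = theta_WP * depth * 10
Step 2: Water = 0.1 * 83 * 10
Step 3: Water = 83.0 mm

83.0


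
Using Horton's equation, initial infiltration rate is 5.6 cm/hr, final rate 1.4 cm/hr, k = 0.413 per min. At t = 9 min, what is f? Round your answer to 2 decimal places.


Step 1: f = fc + (f0 - fc) * exp(-k * t)
Step 2: exp(-0.413 * 9) = 0.024307
Step 3: f = 1.4 + (5.6 - 1.4) * 0.024307
Step 4: f = 1.4 + 4.2 * 0.024307
Step 5: f = 1.5 cm/hr

1.5


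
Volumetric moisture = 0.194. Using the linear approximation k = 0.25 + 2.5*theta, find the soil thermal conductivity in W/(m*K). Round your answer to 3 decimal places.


Step 1: k = 0.25 + 2.5 * theta
Step 2: k = 0.25 + 2.5 * 0.194
Step 3: k = 0.25 + 0.485
Step 4: k = 0.735 W/(m*K)

0.735


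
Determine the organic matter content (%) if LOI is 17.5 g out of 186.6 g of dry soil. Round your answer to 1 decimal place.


Step 1: OM% = 100 * LOI / sample mass
Step 2: OM = 100 * 17.5 / 186.6
Step 3: OM = 9.4%

9.4


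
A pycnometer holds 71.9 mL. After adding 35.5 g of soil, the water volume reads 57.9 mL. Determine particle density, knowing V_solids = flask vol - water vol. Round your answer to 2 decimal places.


Step 1: Volume of solids = flask volume - water volume with soil
Step 2: V_solids = 71.9 - 57.9 = 14.0 mL
Step 3: Particle density = mass / V_solids = 35.5 / 14.0 = 2.54 g/cm^3

2.54


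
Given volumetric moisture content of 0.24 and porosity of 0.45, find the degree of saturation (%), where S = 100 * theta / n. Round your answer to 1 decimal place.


Step 1: S = 100 * theta_v / n
Step 2: S = 100 * 0.24 / 0.45
Step 3: S = 53.3%

53.3


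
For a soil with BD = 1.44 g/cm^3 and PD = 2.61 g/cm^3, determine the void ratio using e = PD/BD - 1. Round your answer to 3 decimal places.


Step 1: e = PD / BD - 1
Step 2: e = 2.61 / 1.44 - 1
Step 3: e = 1.8125 - 1
Step 4: e = 0.813

0.813


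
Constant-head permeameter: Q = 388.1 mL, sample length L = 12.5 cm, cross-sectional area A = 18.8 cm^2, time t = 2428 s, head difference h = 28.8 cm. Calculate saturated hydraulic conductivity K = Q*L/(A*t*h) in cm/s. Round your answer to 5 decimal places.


Step 1: K = Q * L / (A * t * h)
Step 2: Numerator = 388.1 * 12.5 = 4851.25
Step 3: Denominator = 18.8 * 2428 * 28.8 = 1314616.32
Step 4: K = 4851.25 / 1314616.32 = 0.00369 cm/s

0.00369


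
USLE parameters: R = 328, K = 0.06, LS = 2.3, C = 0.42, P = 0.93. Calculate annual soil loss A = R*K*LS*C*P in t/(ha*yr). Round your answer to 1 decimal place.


Step 1: A = R * K * LS * C * P
Step 2: R * K = 328 * 0.06 = 19.68
Step 3: (R*K) * LS = 19.68 * 2.3 = 45.264
Step 4: * C * P = 45.264 * 0.42 * 0.93 = 17.7
Step 5: A = 17.7 t/(ha*yr)

17.7


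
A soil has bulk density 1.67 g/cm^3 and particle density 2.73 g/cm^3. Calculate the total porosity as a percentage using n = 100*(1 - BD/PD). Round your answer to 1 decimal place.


Step 1: Formula: n = 100 * (1 - BD / PD)
Step 2: n = 100 * (1 - 1.67 / 2.73)
Step 3: n = 100 * (1 - 0.61172)
Step 4: n = 38.8%

38.8


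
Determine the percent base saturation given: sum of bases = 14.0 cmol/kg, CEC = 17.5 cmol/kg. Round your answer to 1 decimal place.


Step 1: BS = 100 * (sum of bases) / CEC
Step 2: BS = 100 * 14.0 / 17.5
Step 3: BS = 80.0%

80.0


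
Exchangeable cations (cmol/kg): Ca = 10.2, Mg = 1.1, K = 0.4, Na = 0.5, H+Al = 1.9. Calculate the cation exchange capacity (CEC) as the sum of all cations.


Step 1: CEC = Ca + Mg + K + Na + (H+Al)
Step 2: CEC = 10.2 + 1.1 + 0.4 + 0.5 + 1.9
Step 3: CEC = 14.1 cmol/kg

14.1


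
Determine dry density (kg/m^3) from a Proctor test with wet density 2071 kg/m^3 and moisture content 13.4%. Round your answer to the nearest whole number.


Step 1: Dry density = wet density / (1 + w/100)
Step 2: Dry density = 2071 / (1 + 13.4/100)
Step 3: Dry density = 2071 / 1.134
Step 4: Dry density = 1826 kg/m^3

1826


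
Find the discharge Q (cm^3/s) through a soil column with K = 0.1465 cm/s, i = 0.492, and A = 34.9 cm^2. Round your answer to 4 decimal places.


Step 1: Apply Darcy's law: Q = K * i * A
Step 2: Q = 0.1465 * 0.492 * 34.9
Step 3: Q = 2.5155 cm^3/s

2.5155


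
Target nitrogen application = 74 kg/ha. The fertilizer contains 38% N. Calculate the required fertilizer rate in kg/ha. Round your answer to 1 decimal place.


Step 1: Fertilizer rate = target N / (N content / 100)
Step 2: Rate = 74 / (38 / 100)
Step 3: Rate = 74 / 0.38
Step 4: Rate = 194.7 kg/ha

194.7


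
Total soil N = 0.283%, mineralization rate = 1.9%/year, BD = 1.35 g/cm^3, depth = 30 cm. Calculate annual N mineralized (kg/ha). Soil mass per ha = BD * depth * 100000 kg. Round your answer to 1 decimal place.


Step 1: Soil mass per ha = BD * depth * 100000 = 1.35 * 30 * 100000 = 4050000 kg
Step 2: Total N pool = soil mass * N%/100 = 4050000 * 0.283/100 = 11461.5 kg/ha
Step 3: N mineralized = N pool * rate%/100 = 11461.5 * 1.9/100 = 217.8 kg/ha/yr

217.8


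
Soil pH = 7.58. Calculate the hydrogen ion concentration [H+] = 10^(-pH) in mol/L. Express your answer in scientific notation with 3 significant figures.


Step 1: [H+] = 10^(-pH)
Step 2: [H+] = 10^(-7.58)
Step 3: [H+] = 2.63e-08 mol/L

2.63e-08


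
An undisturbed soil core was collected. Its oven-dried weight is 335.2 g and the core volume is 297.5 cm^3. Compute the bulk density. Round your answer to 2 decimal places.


Step 1: Identify the formula: BD = dry mass / volume
Step 2: Substitute values: BD = 335.2 / 297.5
Step 3: BD = 1.13 g/cm^3

1.13


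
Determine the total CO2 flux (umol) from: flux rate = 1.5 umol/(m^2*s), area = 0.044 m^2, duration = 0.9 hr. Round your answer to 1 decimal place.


Step 1: Convert time to seconds: 0.9 hr * 3600 = 3240.0 s
Step 2: Total = flux * area * time_s
Step 3: Total = 1.5 * 0.044 * 3240.0
Step 4: Total = 213.8 umol

213.8


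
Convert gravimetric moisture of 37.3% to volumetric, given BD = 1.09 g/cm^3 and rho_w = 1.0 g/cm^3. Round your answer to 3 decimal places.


Step 1: theta = (w / 100) * BD / rho_w
Step 2: theta = (37.3 / 100) * 1.09 / 1.0
Step 3: theta = 0.373 * 1.09
Step 4: theta = 0.407

0.407


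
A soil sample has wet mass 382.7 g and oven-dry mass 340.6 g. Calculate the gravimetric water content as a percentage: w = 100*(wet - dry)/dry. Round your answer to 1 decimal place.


Step 1: Water mass = wet - dry = 382.7 - 340.6 = 42.1 g
Step 2: w = 100 * water mass / dry mass
Step 3: w = 100 * 42.1 / 340.6 = 12.4%

12.4


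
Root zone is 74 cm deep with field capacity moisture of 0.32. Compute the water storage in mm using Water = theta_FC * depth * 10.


Step 1: Water (mm) = theta_FC * depth (cm) * 10
Step 2: Water = 0.32 * 74 * 10
Step 3: Water = 236.8 mm

236.8


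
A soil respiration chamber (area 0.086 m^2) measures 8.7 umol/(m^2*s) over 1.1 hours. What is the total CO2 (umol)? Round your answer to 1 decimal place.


Step 1: Convert time to seconds: 1.1 hr * 3600 = 3960.0 s
Step 2: Total = flux * area * time_s
Step 3: Total = 8.7 * 0.086 * 3960.0
Step 4: Total = 2962.9 umol

2962.9


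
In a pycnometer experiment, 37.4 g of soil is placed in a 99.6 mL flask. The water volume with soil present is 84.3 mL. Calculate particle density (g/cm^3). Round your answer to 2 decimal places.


Step 1: Volume of solids = flask volume - water volume with soil
Step 2: V_solids = 99.6 - 84.3 = 15.3 mL
Step 3: Particle density = mass / V_solids = 37.4 / 15.3 = 2.44 g/cm^3

2.44


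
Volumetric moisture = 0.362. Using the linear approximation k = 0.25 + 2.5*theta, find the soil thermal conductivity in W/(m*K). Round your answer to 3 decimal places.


Step 1: k = 0.25 + 2.5 * theta
Step 2: k = 0.25 + 2.5 * 0.362
Step 3: k = 0.25 + 0.905
Step 4: k = 1.155 W/(m*K)

1.155


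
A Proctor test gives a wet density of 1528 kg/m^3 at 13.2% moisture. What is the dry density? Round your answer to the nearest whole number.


Step 1: Dry density = wet density / (1 + w/100)
Step 2: Dry density = 1528 / (1 + 13.2/100)
Step 3: Dry density = 1528 / 1.132
Step 4: Dry density = 1350 kg/m^3

1350


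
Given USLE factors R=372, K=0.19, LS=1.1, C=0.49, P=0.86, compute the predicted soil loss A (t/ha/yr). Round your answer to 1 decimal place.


Step 1: A = R * K * LS * C * P
Step 2: R * K = 372 * 0.19 = 70.68
Step 3: (R*K) * LS = 70.68 * 1.1 = 77.748
Step 4: * C * P = 77.748 * 0.49 * 0.86 = 32.8
Step 5: A = 32.8 t/(ha*yr)

32.8


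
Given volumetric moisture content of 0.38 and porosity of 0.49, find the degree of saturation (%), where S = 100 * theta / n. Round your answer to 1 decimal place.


Step 1: S = 100 * theta_v / n
Step 2: S = 100 * 0.38 / 0.49
Step 3: S = 77.6%

77.6


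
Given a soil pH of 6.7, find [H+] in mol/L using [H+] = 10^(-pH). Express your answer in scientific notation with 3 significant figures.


Step 1: [H+] = 10^(-pH)
Step 2: [H+] = 10^(-6.7)
Step 3: [H+] = 2.00e-07 mol/L

2.00e-07


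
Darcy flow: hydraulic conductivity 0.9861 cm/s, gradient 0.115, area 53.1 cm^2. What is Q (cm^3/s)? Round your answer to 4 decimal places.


Step 1: Apply Darcy's law: Q = K * i * A
Step 2: Q = 0.9861 * 0.115 * 53.1
Step 3: Q = 6.0216 cm^3/s

6.0216


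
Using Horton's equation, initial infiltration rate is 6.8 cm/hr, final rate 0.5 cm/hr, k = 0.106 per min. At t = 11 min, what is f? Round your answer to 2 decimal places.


Step 1: f = fc + (f0 - fc) * exp(-k * t)
Step 2: exp(-0.106 * 11) = 0.311611
Step 3: f = 0.5 + (6.8 - 0.5) * 0.311611
Step 4: f = 0.5 + 6.3 * 0.311611
Step 5: f = 2.46 cm/hr

2.46


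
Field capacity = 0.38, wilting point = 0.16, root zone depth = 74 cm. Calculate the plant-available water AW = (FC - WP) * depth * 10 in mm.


Step 1: Available water = (FC - WP) * depth * 10
Step 2: AW = (0.38 - 0.16) * 74 * 10
Step 3: AW = 0.22 * 74 * 10
Step 4: AW = 162.8 mm

162.8


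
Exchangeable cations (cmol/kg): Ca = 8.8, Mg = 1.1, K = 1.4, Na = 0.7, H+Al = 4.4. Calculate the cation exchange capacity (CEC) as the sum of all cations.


Step 1: CEC = Ca + Mg + K + Na + (H+Al)
Step 2: CEC = 8.8 + 1.1 + 1.4 + 0.7 + 4.4
Step 3: CEC = 16.4 cmol/kg

16.4


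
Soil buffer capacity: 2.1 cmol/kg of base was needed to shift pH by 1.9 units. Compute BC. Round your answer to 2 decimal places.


Step 1: BC = change in base / change in pH
Step 2: BC = 2.1 / 1.9
Step 3: BC = 1.11 cmol/(kg*pH unit)

1.11


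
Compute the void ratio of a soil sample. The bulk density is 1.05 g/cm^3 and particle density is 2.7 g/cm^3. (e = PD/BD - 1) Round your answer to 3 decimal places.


Step 1: e = PD / BD - 1
Step 2: e = 2.7 / 1.05 - 1
Step 3: e = 2.57143 - 1
Step 4: e = 1.571

1.571


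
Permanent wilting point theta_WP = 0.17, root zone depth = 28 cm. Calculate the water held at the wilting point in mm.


Step 1: Water (mm) = theta_WP * depth * 10
Step 2: Water = 0.17 * 28 * 10
Step 3: Water = 47.6 mm

47.6


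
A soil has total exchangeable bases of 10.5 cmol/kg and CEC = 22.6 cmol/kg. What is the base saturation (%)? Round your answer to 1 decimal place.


Step 1: BS = 100 * (sum of bases) / CEC
Step 2: BS = 100 * 10.5 / 22.6
Step 3: BS = 46.5%

46.5


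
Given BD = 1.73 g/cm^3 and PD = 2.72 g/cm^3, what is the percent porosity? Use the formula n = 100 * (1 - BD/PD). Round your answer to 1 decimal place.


Step 1: Formula: n = 100 * (1 - BD / PD)
Step 2: n = 100 * (1 - 1.73 / 2.72)
Step 3: n = 100 * (1 - 0.63603)
Step 4: n = 36.4%

36.4


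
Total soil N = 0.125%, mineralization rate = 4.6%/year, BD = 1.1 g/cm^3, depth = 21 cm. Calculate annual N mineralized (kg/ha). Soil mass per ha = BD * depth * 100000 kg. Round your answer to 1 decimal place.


Step 1: Soil mass per ha = BD * depth * 100000 = 1.1 * 21 * 100000 = 2310000 kg
Step 2: Total N pool = soil mass * N%/100 = 2310000 * 0.125/100 = 2887.5 kg/ha
Step 3: N mineralized = N pool * rate%/100 = 2887.5 * 4.6/100 = 132.8 kg/ha/yr

132.8


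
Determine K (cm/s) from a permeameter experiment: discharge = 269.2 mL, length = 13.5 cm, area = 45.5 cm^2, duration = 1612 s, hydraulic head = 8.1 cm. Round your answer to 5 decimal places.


Step 1: K = Q * L / (A * t * h)
Step 2: Numerator = 269.2 * 13.5 = 3634.2
Step 3: Denominator = 45.5 * 1612 * 8.1 = 594102.6
Step 4: K = 3634.2 / 594102.6 = 0.00612 cm/s

0.00612


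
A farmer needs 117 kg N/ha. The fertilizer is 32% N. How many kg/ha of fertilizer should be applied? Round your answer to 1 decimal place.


Step 1: Fertilizer rate = target N / (N content / 100)
Step 2: Rate = 117 / (32 / 100)
Step 3: Rate = 117 / 0.32
Step 4: Rate = 365.6 kg/ha

365.6


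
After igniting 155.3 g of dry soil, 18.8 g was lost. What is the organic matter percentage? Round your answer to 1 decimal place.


Step 1: OM% = 100 * LOI / sample mass
Step 2: OM = 100 * 18.8 / 155.3
Step 3: OM = 12.1%

12.1


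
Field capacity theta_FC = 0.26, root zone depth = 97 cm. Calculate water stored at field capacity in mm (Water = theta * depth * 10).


Step 1: Water (mm) = theta_FC * depth (cm) * 10
Step 2: Water = 0.26 * 97 * 10
Step 3: Water = 252.2 mm

252.2


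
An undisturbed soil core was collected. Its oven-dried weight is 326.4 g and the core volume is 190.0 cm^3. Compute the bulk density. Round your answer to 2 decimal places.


Step 1: Identify the formula: BD = dry mass / volume
Step 2: Substitute values: BD = 326.4 / 190.0
Step 3: BD = 1.72 g/cm^3

1.72


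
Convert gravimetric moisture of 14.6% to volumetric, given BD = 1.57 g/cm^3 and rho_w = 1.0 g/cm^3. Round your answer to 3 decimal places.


Step 1: theta = (w / 100) * BD / rho_w
Step 2: theta = (14.6 / 100) * 1.57 / 1.0
Step 3: theta = 0.146 * 1.57
Step 4: theta = 0.229

0.229


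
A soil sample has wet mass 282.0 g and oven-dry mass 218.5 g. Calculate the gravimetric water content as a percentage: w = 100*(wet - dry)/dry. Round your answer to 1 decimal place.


Step 1: Water mass = wet - dry = 282.0 - 218.5 = 63.5 g
Step 2: w = 100 * water mass / dry mass
Step 3: w = 100 * 63.5 / 218.5 = 29.1%

29.1


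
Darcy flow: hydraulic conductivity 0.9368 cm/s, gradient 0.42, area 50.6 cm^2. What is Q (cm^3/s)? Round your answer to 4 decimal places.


Step 1: Apply Darcy's law: Q = K * i * A
Step 2: Q = 0.9368 * 0.42 * 50.6
Step 3: Q = 19.9089 cm^3/s

19.9089


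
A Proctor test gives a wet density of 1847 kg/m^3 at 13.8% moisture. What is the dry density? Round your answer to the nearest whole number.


Step 1: Dry density = wet density / (1 + w/100)
Step 2: Dry density = 1847 / (1 + 13.8/100)
Step 3: Dry density = 1847 / 1.138
Step 4: Dry density = 1623 kg/m^3

1623


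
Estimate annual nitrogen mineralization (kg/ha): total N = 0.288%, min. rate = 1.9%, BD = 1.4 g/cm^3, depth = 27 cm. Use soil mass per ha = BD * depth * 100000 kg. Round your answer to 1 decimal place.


Step 1: Soil mass per ha = BD * depth * 100000 = 1.4 * 27 * 100000 = 3780000 kg
Step 2: Total N pool = soil mass * N%/100 = 3780000 * 0.288/100 = 10886.4 kg/ha
Step 3: N mineralized = N pool * rate%/100 = 10886.4 * 1.9/100 = 206.8 kg/ha/yr

206.8


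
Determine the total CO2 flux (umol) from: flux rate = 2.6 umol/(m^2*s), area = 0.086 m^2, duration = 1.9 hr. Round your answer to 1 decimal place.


Step 1: Convert time to seconds: 1.9 hr * 3600 = 6840.0 s
Step 2: Total = flux * area * time_s
Step 3: Total = 2.6 * 0.086 * 6840.0
Step 4: Total = 1529.4 umol

1529.4


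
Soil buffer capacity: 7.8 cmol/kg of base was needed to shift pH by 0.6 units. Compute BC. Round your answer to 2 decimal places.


Step 1: BC = change in base / change in pH
Step 2: BC = 7.8 / 0.6
Step 3: BC = 13.0 cmol/(kg*pH unit)

13.0


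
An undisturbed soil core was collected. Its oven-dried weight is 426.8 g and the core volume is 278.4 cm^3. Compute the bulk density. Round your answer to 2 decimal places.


Step 1: Identify the formula: BD = dry mass / volume
Step 2: Substitute values: BD = 426.8 / 278.4
Step 3: BD = 1.53 g/cm^3

1.53


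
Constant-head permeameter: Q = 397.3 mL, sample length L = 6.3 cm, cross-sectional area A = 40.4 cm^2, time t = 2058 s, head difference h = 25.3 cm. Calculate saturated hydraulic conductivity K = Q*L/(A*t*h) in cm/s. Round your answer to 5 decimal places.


Step 1: K = Q * L / (A * t * h)
Step 2: Numerator = 397.3 * 6.3 = 2502.99
Step 3: Denominator = 40.4 * 2058 * 25.3 = 2103522.96
Step 4: K = 2502.99 / 2103522.96 = 0.00119 cm/s

0.00119


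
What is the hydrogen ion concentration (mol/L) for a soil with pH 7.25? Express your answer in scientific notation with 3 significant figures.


Step 1: [H+] = 10^(-pH)
Step 2: [H+] = 10^(-7.25)
Step 3: [H+] = 5.62e-08 mol/L

5.62e-08


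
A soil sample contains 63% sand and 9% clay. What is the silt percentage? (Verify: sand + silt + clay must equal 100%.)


Step 1: sand + silt + clay = 100%
Step 2: silt = 100 - sand - clay
Step 3: silt = 100 - 63 - 9
Step 4: silt = 28%

28


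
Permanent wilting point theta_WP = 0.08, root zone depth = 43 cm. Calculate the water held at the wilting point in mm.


Step 1: Water (mm) = theta_WP * depth * 10
Step 2: Water = 0.08 * 43 * 10
Step 3: Water = 34.4 mm

34.4


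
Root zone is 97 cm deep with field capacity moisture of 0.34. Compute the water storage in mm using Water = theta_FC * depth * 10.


Step 1: Water (mm) = theta_FC * depth (cm) * 10
Step 2: Water = 0.34 * 97 * 10
Step 3: Water = 329.8 mm

329.8


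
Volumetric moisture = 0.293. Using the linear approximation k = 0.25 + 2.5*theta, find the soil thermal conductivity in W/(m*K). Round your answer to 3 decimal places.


Step 1: k = 0.25 + 2.5 * theta
Step 2: k = 0.25 + 2.5 * 0.293
Step 3: k = 0.25 + 0.733
Step 4: k = 0.983 W/(m*K)

0.983


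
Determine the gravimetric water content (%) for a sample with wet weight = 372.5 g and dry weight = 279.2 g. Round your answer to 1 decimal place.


Step 1: Water mass = wet - dry = 372.5 - 279.2 = 93.3 g
Step 2: w = 100 * water mass / dry mass
Step 3: w = 100 * 93.3 / 279.2 = 33.4%

33.4


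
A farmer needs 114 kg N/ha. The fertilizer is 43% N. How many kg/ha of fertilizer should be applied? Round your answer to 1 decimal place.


Step 1: Fertilizer rate = target N / (N content / 100)
Step 2: Rate = 114 / (43 / 100)
Step 3: Rate = 114 / 0.43
Step 4: Rate = 265.1 kg/ha

265.1


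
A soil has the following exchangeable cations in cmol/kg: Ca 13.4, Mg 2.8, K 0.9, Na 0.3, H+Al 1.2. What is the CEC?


Step 1: CEC = Ca + Mg + K + Na + (H+Al)
Step 2: CEC = 13.4 + 2.8 + 0.9 + 0.3 + 1.2
Step 3: CEC = 18.6 cmol/kg

18.6


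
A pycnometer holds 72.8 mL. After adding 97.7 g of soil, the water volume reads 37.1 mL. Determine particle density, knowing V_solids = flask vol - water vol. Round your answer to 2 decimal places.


Step 1: Volume of solids = flask volume - water volume with soil
Step 2: V_solids = 72.8 - 37.1 = 35.7 mL
Step 3: Particle density = mass / V_solids = 97.7 / 35.7 = 2.74 g/cm^3

2.74


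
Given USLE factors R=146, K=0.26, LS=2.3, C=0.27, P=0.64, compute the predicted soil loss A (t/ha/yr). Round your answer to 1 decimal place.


Step 1: A = R * K * LS * C * P
Step 2: R * K = 146 * 0.26 = 37.96
Step 3: (R*K) * LS = 37.96 * 2.3 = 87.308
Step 4: * C * P = 87.308 * 0.27 * 0.64 = 15.1
Step 5: A = 15.1 t/(ha*yr)

15.1


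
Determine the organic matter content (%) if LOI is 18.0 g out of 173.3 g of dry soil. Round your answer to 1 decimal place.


Step 1: OM% = 100 * LOI / sample mass
Step 2: OM = 100 * 18.0 / 173.3
Step 3: OM = 10.4%

10.4


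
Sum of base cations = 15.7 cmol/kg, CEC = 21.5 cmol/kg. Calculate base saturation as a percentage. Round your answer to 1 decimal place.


Step 1: BS = 100 * (sum of bases) / CEC
Step 2: BS = 100 * 15.7 / 21.5
Step 3: BS = 73.0%

73.0


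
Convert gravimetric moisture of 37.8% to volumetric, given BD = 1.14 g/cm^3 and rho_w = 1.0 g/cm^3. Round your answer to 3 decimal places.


Step 1: theta = (w / 100) * BD / rho_w
Step 2: theta = (37.8 / 100) * 1.14 / 1.0
Step 3: theta = 0.378 * 1.14
Step 4: theta = 0.431

0.431


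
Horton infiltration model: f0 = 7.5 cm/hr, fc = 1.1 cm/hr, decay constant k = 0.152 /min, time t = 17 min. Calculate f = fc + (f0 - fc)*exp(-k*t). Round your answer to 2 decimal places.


Step 1: f = fc + (f0 - fc) * exp(-k * t)
Step 2: exp(-0.152 * 17) = 0.075472
Step 3: f = 1.1 + (7.5 - 1.1) * 0.075472
Step 4: f = 1.1 + 6.4 * 0.075472
Step 5: f = 1.58 cm/hr

1.58


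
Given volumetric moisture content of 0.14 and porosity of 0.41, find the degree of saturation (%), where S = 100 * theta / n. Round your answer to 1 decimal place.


Step 1: S = 100 * theta_v / n
Step 2: S = 100 * 0.14 / 0.41
Step 3: S = 34.1%

34.1


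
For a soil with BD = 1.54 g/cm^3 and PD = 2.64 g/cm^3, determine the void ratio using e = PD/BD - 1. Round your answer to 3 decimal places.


Step 1: e = PD / BD - 1
Step 2: e = 2.64 / 1.54 - 1
Step 3: e = 1.71429 - 1
Step 4: e = 0.714

0.714


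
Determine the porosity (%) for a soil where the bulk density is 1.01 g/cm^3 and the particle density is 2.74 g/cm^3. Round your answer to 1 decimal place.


Step 1: Formula: n = 100 * (1 - BD / PD)
Step 2: n = 100 * (1 - 1.01 / 2.74)
Step 3: n = 100 * (1 - 0.36861)
Step 4: n = 63.1%

63.1


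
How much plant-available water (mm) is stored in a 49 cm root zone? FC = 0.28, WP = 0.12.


Step 1: Available water = (FC - WP) * depth * 10
Step 2: AW = (0.28 - 0.12) * 49 * 10
Step 3: AW = 0.16 * 49 * 10
Step 4: AW = 78.4 mm

78.4


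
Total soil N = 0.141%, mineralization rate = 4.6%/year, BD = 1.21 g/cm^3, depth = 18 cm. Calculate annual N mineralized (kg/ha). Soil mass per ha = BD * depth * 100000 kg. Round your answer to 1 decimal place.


Step 1: Soil mass per ha = BD * depth * 100000 = 1.21 * 18 * 100000 = 2178000 kg
Step 2: Total N pool = soil mass * N%/100 = 2178000 * 0.141/100 = 3070.98 kg/ha
Step 3: N mineralized = N pool * rate%/100 = 3070.98 * 4.6/100 = 141.3 kg/ha/yr

141.3


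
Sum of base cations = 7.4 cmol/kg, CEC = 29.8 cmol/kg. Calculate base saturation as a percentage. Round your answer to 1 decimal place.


Step 1: BS = 100 * (sum of bases) / CEC
Step 2: BS = 100 * 7.4 / 29.8
Step 3: BS = 24.8%

24.8


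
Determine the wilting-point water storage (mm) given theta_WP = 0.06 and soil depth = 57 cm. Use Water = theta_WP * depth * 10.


Step 1: Water (mm) = theta_WP * depth * 10
Step 2: Water = 0.06 * 57 * 10
Step 3: Water = 34.2 mm

34.2


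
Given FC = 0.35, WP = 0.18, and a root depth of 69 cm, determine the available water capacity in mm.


Step 1: Available water = (FC - WP) * depth * 10
Step 2: AW = (0.35 - 0.18) * 69 * 10
Step 3: AW = 0.17 * 69 * 10
Step 4: AW = 117.3 mm

117.3


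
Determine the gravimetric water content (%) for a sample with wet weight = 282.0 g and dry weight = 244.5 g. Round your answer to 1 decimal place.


Step 1: Water mass = wet - dry = 282.0 - 244.5 = 37.5 g
Step 2: w = 100 * water mass / dry mass
Step 3: w = 100 * 37.5 / 244.5 = 15.3%

15.3


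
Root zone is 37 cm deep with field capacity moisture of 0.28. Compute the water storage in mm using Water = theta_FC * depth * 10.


Step 1: Water (mm) = theta_FC * depth (cm) * 10
Step 2: Water = 0.28 * 37 * 10
Step 3: Water = 103.6 mm

103.6


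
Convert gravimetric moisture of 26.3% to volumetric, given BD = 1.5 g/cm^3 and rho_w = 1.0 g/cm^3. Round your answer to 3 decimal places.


Step 1: theta = (w / 100) * BD / rho_w
Step 2: theta = (26.3 / 100) * 1.5 / 1.0
Step 3: theta = 0.263 * 1.5
Step 4: theta = 0.395

0.395


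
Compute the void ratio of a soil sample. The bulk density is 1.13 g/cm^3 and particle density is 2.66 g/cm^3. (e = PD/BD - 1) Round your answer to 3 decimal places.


Step 1: e = PD / BD - 1
Step 2: e = 2.66 / 1.13 - 1
Step 3: e = 2.35398 - 1
Step 4: e = 1.354

1.354


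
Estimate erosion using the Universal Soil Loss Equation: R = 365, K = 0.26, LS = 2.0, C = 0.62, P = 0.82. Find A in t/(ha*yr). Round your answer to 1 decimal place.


Step 1: A = R * K * LS * C * P
Step 2: R * K = 365 * 0.26 = 94.9
Step 3: (R*K) * LS = 94.9 * 2.0 = 189.8
Step 4: * C * P = 189.8 * 0.62 * 0.82 = 96.5
Step 5: A = 96.5 t/(ha*yr)

96.5


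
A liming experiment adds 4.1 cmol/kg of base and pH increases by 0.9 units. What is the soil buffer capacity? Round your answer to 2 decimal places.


Step 1: BC = change in base / change in pH
Step 2: BC = 4.1 / 0.9
Step 3: BC = 4.56 cmol/(kg*pH unit)

4.56


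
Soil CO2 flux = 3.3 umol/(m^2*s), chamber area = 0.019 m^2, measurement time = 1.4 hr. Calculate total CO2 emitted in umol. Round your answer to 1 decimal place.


Step 1: Convert time to seconds: 1.4 hr * 3600 = 5040.0 s
Step 2: Total = flux * area * time_s
Step 3: Total = 3.3 * 0.019 * 5040.0
Step 4: Total = 316.0 umol

316.0
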